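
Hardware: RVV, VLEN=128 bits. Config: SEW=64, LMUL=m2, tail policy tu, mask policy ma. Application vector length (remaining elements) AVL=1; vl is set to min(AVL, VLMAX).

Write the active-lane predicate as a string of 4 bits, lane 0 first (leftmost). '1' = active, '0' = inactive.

predicate = 1000

VLMAX = VLEN×LMUL/SEW = 128×2/64 = 4
AVL=1 ≤ VLMAX=4, so vl = 1
bits (lane 0 leftmost): 1000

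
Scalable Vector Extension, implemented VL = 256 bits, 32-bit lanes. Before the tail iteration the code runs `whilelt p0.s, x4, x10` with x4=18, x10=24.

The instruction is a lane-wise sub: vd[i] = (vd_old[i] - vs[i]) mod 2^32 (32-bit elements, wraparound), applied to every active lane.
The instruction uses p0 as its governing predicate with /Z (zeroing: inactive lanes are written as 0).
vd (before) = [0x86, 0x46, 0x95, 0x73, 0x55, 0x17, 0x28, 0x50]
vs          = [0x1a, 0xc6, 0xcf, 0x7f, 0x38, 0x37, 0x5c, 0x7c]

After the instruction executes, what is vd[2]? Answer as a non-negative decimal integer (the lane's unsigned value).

vd[2] = 4294967238

lane count: 256 div 32 = 8
whilelt: lane j active iff 18+j < 24 → j < 6 → 6 active
[0] sub(0x86,0x1a) = 0x6c
[1] sub(0x46,0xc6) = 0xffffff80
[2] sub(0x95,0xcf) = 0xffffffc6
[3] sub(0x73,0x7f) = 0xfffffff4
[4] sub(0x55,0x38) = 0x1d
[5] sub(0x17,0x37) = 0xffffffe0
[6] tail/zero = 0x00
[7] tail/zero = 0x00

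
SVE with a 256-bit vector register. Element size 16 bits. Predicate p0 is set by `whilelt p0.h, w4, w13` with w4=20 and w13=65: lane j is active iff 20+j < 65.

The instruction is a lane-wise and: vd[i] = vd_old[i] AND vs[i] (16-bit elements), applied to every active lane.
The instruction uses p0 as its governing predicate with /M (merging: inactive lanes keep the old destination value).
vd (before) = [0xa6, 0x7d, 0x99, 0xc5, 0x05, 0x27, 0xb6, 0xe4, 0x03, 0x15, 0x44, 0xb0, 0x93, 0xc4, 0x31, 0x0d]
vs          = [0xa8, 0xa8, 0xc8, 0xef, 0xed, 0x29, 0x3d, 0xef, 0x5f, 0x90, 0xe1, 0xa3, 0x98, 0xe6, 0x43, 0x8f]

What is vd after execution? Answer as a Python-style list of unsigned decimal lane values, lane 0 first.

lane count: 256 div 16 = 16
whilelt: lane j active iff 20+j < 65 → j < 45 → 16 active
vd[0] and(0xa6,0xa8) -> 0xa0
vd[1] and(0x7d,0xa8) -> 0x28
vd[2] and(0x99,0xc8) -> 0x88
vd[3] and(0xc5,0xef) -> 0xc5
vd[4] and(0x05,0xed) -> 0x05
vd[5] and(0x27,0x29) -> 0x21
vd[6] and(0xb6,0x3d) -> 0x34
vd[7] and(0xe4,0xef) -> 0xe4
vd[8] and(0x03,0x5f) -> 0x03
vd[9] and(0x15,0x90) -> 0x10
vd[10] and(0x44,0xe1) -> 0x40
vd[11] and(0xb0,0xa3) -> 0xa0
vd[12] and(0x93,0x98) -> 0x90
vd[13] and(0xc4,0xe6) -> 0xc4
vd[14] and(0x31,0x43) -> 0x01
vd[15] and(0x0d,0x8f) -> 0x0d

vd = [160, 40, 136, 197, 5, 33, 52, 228, 3, 16, 64, 160, 144, 196, 1, 13]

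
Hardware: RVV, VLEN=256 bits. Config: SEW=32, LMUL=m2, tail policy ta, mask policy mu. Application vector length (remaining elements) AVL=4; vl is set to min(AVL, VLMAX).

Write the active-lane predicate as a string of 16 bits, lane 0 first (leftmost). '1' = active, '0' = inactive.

lanes per group: 256·2/32 = 16
vl ← min(4, 16) = 4
bits (lane 0 leftmost): 1111000000000000

predicate = 1111000000000000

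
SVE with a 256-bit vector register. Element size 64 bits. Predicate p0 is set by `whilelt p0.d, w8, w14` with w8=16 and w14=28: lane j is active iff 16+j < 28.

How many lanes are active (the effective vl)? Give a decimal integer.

256-bit reg / 64-bit elem → 4 lanes
whilelt: lane j active iff 16+j < 28 → j < 12 → 4 active

vl = 4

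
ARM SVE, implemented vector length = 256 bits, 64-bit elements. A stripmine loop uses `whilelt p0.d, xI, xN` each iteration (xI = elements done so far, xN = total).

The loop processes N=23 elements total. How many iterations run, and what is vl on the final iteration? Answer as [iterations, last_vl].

register lanes = 256/64 = 4
23 elements at 4/iter → 6 passes, remainder 3 on the last

[iterations, last_vl] = [6, 3]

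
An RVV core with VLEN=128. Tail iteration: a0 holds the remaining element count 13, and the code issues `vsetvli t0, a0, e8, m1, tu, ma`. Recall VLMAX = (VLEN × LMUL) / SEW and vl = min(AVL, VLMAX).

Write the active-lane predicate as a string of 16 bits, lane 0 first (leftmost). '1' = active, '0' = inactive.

VLMAX = (128 × 1) / 8 = 16 lanes
vl ← min(13, 16) = 13
bits (lane 0 leftmost): 1111111111111000

predicate = 1111111111111000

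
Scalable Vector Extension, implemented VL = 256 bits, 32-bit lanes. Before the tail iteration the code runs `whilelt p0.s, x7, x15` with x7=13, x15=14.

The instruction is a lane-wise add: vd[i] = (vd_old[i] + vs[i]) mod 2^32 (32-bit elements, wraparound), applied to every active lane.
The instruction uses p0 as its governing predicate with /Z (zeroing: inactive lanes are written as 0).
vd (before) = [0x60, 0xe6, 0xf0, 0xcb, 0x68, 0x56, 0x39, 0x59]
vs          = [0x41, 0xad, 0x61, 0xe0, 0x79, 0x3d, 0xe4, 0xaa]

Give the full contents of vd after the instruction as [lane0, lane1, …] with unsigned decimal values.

vd = [161, 0, 0, 0, 0, 0, 0, 0]

lane count: 256 div 32 = 8
p0[j] = (13+j < 14); true for j=0..0 → 1 lanes set
  i=0: add(0x60,0x41) → 161
  i=1: tail/zero → 0
  i=2: tail/zero → 0
  i=3: tail/zero → 0
  i=4: tail/zero → 0
  i=5: tail/zero → 0
  i=6: tail/zero → 0
  i=7: tail/zero → 0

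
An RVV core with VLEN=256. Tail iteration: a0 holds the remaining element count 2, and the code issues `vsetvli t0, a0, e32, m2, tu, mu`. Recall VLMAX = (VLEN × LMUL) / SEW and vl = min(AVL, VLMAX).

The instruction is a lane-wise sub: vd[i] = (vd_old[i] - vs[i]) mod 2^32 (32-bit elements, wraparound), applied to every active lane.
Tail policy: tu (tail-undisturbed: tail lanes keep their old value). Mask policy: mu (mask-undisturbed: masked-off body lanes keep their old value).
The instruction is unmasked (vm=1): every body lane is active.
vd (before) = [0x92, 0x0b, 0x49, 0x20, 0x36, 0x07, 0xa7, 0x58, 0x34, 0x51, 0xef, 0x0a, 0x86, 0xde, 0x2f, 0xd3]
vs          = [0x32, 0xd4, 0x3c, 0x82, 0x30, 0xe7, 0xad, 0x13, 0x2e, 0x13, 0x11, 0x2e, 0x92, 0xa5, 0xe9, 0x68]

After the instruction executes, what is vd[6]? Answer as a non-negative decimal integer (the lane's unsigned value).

VLMAX = VLEN×LMUL/SEW = 256×2/32 = 16
vl = min(AVL, VLMAX) = min(2, 16) = 2
[0] sub(0x92,0x32) = 0x60
[1] sub(0x0b,0xd4) = 0xffffff37
[2] tail/keep = 0x49
[3] tail/keep = 0x20
[4] tail/keep = 0x36
[5] tail/keep = 0x07
[6] tail/keep = 0xa7
[7] tail/keep = 0x58
[8] tail/keep = 0x34
[9] tail/keep = 0x51
[10] tail/keep = 0xef
[11] tail/keep = 0x0a
[12] tail/keep = 0x86
[13] tail/keep = 0xde
[14] tail/keep = 0x2f
[15] tail/keep = 0xd3

vd[6] = 167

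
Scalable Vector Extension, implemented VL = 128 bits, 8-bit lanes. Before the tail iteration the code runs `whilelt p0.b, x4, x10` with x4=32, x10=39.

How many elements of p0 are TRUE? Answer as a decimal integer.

register lanes = 128/8 = 16
active while 32+j < 39, i.e. j ∈ [0,7) capped at 16 ⇒ 7

vl = 7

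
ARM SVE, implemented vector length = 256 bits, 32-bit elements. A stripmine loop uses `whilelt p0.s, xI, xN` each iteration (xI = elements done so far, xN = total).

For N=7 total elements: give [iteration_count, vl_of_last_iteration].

[iterations, last_vl] = [1, 7]

256-bit reg / 32-bit elem → 8 lanes
N=7: ⌈7/8⌉ = 1 iters; last vl = 7 − 0×8 = 7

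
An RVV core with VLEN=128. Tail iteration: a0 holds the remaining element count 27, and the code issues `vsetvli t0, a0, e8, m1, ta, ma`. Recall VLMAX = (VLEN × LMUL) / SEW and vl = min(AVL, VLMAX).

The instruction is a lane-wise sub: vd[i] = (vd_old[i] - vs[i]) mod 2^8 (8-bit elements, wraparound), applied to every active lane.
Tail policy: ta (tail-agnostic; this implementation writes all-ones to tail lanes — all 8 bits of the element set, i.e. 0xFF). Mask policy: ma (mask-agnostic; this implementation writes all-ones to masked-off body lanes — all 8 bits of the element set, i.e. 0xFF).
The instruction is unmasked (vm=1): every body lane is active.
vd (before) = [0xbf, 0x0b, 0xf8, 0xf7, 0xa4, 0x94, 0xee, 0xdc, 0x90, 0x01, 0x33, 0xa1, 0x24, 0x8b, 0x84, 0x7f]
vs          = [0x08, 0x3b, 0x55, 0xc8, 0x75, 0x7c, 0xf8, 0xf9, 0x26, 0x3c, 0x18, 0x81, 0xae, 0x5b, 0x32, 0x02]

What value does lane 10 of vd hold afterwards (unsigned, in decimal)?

lanes per group: 128·1/8 = 16
AVL=27 > VLMAX=16, so vl = 16
vd[0] sub(0xbf,0x08) -> 0xb7
vd[1] sub(0x0b,0x3b) -> 0xd0
vd[2] sub(0xf8,0x55) -> 0xa3
vd[3] sub(0xf7,0xc8) -> 0x2f
vd[4] sub(0xa4,0x75) -> 0x2f
vd[5] sub(0x94,0x7c) -> 0x18
vd[6] sub(0xee,0xf8) -> 0xf6
vd[7] sub(0xdc,0xf9) -> 0xe3
vd[8] sub(0x90,0x26) -> 0x6a
vd[9] sub(0x01,0x3c) -> 0xc5
vd[10] sub(0x33,0x18) -> 0x1b
vd[11] sub(0xa1,0x81) -> 0x20
vd[12] sub(0x24,0xae) -> 0x76
vd[13] sub(0x8b,0x5b) -> 0x30
vd[14] sub(0x84,0x32) -> 0x52
vd[15] sub(0x7f,0x02) -> 0x7d

vd[10] = 27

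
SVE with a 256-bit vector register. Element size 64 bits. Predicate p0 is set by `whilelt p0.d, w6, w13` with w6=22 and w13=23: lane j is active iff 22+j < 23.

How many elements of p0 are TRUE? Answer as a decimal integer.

vl = 1

lane count: 256 div 64 = 4
active while 22+j < 23, i.e. j ∈ [0,1) capped at 4 ⇒ 1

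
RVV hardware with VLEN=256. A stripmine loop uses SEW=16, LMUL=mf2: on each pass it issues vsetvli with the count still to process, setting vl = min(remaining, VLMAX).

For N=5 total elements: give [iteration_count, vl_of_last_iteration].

[iterations, last_vl] = [1, 5]

VLMAX = VLEN×LMUL/SEW = 256×1/2/16 = 8
iterations = ceil(5/8) = 1; final-pass vl = 5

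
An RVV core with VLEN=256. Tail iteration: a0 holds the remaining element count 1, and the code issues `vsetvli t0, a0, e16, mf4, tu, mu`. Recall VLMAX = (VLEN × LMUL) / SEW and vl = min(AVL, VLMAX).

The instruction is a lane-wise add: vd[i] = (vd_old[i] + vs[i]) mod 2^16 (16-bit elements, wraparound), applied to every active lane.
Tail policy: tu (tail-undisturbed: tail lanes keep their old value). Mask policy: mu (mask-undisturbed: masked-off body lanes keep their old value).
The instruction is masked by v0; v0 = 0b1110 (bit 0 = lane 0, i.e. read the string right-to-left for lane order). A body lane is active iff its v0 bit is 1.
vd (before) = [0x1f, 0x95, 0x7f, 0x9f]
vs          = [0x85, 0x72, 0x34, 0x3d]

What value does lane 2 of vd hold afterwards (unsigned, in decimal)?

VLMAX = (256 × 1/4) / 16 = 4 lanes
AVL=1 ≤ VLMAX=4, so vl = 1
[0] mask-off/keep = 0x1f
[1] tail/keep = 0x95
[2] tail/keep = 0x7f
[3] tail/keep = 0x9f

vd[2] = 127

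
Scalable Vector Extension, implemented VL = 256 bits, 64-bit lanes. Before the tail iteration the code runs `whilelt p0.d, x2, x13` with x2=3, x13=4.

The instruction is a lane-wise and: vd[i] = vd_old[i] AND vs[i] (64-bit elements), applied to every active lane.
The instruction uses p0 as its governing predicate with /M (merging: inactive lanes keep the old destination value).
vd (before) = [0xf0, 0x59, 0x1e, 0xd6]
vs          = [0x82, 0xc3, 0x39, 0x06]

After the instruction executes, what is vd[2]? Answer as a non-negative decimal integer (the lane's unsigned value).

vd[2] = 30

lane count: 256 div 64 = 4
whilelt: lane j active iff 3+j < 4 → j < 1 → 1 active
vd[0] and(0xf0,0x82) -> 0x80
vd[1] tail/keep -> 0x59
vd[2] tail/keep -> 0x1e
vd[3] tail/keep -> 0xd6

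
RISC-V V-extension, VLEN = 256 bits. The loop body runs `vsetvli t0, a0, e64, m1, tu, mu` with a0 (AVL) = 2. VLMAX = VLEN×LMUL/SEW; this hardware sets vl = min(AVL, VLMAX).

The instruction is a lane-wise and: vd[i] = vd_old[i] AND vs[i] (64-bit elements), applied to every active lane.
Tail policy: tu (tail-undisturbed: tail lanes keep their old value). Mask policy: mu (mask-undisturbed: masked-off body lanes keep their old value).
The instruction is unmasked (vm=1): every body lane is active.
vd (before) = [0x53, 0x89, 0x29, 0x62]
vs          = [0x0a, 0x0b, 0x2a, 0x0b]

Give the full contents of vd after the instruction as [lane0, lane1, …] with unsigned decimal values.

vd = [2, 9, 41, 98]

lanes per group: 256·1/64 = 4
AVL=2 ≤ VLMAX=4, so vl = 2
lane  0: and(0x53,0x0a) ⇒ 0x02
lane  1: and(0x89,0x0b) ⇒ 0x09
lane  2: tail/keep ⇒ 0x29
lane  3: tail/keep ⇒ 0x62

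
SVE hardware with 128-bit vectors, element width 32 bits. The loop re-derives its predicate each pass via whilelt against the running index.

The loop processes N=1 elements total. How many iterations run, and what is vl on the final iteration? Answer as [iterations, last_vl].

[iterations, last_vl] = [1, 1]

lane count: 128 div 32 = 4
1 elements at 4/iter → 1 passes, remainder 1 on the last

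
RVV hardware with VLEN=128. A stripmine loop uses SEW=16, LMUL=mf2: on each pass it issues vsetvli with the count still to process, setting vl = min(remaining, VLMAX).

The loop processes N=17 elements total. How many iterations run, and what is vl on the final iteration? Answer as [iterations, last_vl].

VLMAX = VLEN×LMUL/SEW = 128×1/2/16 = 4
N=17: ⌈17/4⌉ = 5 iters; last vl = 17 − 4×4 = 1

[iterations, last_vl] = [5, 1]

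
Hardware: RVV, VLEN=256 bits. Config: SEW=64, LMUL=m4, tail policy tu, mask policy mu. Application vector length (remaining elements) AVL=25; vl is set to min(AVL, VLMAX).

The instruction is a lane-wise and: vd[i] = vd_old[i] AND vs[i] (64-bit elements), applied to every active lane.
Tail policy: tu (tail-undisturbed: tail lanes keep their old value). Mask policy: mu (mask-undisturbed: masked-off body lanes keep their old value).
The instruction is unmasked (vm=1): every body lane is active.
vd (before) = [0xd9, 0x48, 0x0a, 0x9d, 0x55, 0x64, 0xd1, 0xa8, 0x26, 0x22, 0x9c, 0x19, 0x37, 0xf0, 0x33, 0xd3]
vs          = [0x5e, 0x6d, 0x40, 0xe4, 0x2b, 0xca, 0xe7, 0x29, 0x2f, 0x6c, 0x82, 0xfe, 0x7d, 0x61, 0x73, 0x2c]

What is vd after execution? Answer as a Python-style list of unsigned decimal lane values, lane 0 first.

VLMAX = (256 × 4) / 64 = 16 lanes
vl = min(AVL, VLMAX) = min(25, 16) = 16
lane  0: and(0xd9,0x5e) ⇒ 0x58
lane  1: and(0x48,0x6d) ⇒ 0x48
lane  2: and(0x0a,0x40) ⇒ 0x00
lane  3: and(0x9d,0xe4) ⇒ 0x84
lane  4: and(0x55,0x2b) ⇒ 0x01
lane  5: and(0x64,0xca) ⇒ 0x40
lane  6: and(0xd1,0xe7) ⇒ 0xc1
lane  7: and(0xa8,0x29) ⇒ 0x28
lane  8: and(0x26,0x2f) ⇒ 0x26
lane  9: and(0x22,0x6c) ⇒ 0x20
lane 10: and(0x9c,0x82) ⇒ 0x80
lane 11: and(0x19,0xfe) ⇒ 0x18
lane 12: and(0x37,0x7d) ⇒ 0x35
lane 13: and(0xf0,0x61) ⇒ 0x60
lane 14: and(0x33,0x73) ⇒ 0x33
lane 15: and(0xd3,0x2c) ⇒ 0x00

vd = [88, 72, 0, 132, 1, 64, 193, 40, 38, 32, 128, 24, 53, 96, 51, 0]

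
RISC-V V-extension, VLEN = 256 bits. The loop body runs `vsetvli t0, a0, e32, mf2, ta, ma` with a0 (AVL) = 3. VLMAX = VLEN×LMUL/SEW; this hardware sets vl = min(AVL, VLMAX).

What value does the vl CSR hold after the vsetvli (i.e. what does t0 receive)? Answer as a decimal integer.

vl = 3

lanes per group: 256·1/2/32 = 4
vl ← min(3, 4) = 3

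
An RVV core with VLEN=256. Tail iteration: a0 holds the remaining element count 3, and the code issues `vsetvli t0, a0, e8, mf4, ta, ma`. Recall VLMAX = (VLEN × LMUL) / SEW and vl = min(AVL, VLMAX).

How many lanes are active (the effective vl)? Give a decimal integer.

vl = 3

VLMAX = VLEN×LMUL/SEW = 256×1/4/8 = 8
vl = min(AVL, VLMAX) = min(3, 8) = 3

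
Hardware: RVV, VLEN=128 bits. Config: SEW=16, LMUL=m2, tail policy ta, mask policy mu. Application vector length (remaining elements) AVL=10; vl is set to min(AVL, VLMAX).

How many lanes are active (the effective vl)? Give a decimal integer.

lanes per group: 128·2/16 = 16
vl = min(AVL, VLMAX) = min(10, 16) = 10

vl = 10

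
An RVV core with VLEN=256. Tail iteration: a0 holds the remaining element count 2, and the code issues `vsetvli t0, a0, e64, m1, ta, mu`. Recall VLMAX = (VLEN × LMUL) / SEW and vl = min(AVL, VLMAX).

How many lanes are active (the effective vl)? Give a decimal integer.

VLMAX = (256 × 1) / 64 = 4 lanes
vl = min(AVL, VLMAX) = min(2, 4) = 2

vl = 2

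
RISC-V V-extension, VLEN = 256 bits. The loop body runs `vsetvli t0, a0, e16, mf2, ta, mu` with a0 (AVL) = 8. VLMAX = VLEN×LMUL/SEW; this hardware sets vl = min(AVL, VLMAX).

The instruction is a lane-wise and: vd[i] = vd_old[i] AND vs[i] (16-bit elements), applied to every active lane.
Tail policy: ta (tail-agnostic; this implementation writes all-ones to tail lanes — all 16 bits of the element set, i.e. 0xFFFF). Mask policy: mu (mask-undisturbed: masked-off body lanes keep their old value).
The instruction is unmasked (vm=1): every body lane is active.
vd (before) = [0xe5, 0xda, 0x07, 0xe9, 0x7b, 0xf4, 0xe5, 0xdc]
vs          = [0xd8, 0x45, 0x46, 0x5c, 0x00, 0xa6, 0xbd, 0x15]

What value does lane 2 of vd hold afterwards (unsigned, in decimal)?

vd[2] = 6

lanes per group: 256·1/2/16 = 8
AVL=8 ≤ VLMAX=8, so vl = 8
  i=0: and(0xe5,0xd8) → 192
  i=1: and(0xda,0x45) → 64
  i=2: and(0x07,0x46) → 6
  i=3: and(0xe9,0x5c) → 72
  i=4: and(0x7b,0x00) → 0
  i=5: and(0xf4,0xa6) → 164
  i=6: and(0xe5,0xbd) → 165
  i=7: and(0xdc,0x15) → 20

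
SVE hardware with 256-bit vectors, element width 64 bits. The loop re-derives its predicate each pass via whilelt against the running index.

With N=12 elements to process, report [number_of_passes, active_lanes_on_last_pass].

[iterations, last_vl] = [3, 4]

256-bit reg / 64-bit elem → 4 lanes
N=12: ⌈12/4⌉ = 3 iters; last vl = 12 − 2×4 = 4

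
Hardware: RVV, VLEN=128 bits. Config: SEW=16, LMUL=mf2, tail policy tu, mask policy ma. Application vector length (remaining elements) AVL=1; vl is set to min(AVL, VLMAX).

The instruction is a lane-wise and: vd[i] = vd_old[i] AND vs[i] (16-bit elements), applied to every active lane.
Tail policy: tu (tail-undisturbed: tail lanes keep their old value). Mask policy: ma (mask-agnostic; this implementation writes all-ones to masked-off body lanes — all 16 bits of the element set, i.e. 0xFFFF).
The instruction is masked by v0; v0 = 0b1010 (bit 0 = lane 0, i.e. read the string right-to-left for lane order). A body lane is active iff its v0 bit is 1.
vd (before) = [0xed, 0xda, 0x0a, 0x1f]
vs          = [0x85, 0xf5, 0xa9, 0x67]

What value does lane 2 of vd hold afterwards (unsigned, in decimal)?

vd[2] = 10

lanes per group: 128·1/2/16 = 4
AVL=1 ≤ VLMAX=4, so vl = 1
lane  0: mask-off/ones ⇒ 0xffff
lane  1: tail/keep ⇒ 0xda
lane  2: tail/keep ⇒ 0x0a
lane  3: tail/keep ⇒ 0x1f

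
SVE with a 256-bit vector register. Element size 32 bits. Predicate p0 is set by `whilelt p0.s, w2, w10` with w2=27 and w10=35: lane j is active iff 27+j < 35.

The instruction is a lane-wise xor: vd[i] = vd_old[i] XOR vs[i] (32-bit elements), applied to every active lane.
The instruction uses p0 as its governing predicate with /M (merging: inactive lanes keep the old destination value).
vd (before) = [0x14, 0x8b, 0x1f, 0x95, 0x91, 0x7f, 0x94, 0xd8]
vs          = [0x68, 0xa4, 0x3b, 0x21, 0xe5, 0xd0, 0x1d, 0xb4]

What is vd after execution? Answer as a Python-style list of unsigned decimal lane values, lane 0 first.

256-bit reg / 32-bit elem → 8 lanes
active while 27+j < 35, i.e. j ∈ [0,8) capped at 8 ⇒ 8
  i=0: xor(0x14,0x68) → 124
  i=1: xor(0x8b,0xa4) → 47
  i=2: xor(0x1f,0x3b) → 36
  i=3: xor(0x95,0x21) → 180
  i=4: xor(0x91,0xe5) → 116
  i=5: xor(0x7f,0xd0) → 175
  i=6: xor(0x94,0x1d) → 137
  i=7: xor(0xd8,0xb4) → 108

vd = [124, 47, 36, 180, 116, 175, 137, 108]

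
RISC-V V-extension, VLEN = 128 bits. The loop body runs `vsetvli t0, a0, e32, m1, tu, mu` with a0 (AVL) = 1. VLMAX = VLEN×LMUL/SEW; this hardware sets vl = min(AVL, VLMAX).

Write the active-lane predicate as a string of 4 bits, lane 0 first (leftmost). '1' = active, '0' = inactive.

predicate = 1000

VLMAX = VLEN×LMUL/SEW = 128×1/32 = 4
AVL=1 ≤ VLMAX=4, so vl = 1
bits (lane 0 leftmost): 1000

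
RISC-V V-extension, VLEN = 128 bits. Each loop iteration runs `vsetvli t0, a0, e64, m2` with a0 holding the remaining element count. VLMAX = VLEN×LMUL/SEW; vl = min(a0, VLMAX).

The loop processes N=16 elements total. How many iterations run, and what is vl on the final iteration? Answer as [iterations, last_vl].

[iterations, last_vl] = [4, 4]

VLMAX = (128 × 2) / 64 = 4 lanes
16 elements at 4/iter → 4 passes, remainder 4 on the last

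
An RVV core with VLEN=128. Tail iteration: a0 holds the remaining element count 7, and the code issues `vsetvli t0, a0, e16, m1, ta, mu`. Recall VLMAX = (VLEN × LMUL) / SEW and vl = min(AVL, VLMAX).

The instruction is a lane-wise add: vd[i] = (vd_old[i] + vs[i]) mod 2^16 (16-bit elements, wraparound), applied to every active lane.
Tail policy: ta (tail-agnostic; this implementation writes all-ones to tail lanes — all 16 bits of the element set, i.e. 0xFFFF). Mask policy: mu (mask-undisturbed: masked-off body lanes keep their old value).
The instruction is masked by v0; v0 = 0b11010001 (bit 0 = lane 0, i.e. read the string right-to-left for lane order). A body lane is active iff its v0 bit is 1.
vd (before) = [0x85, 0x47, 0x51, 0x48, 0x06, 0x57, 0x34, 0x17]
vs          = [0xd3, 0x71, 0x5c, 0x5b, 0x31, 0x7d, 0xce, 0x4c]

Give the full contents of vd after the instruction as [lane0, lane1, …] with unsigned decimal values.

vd = [344, 71, 81, 72, 55, 87, 258, 65535]

VLMAX = VLEN×LMUL/SEW = 128×1/16 = 8
vl = min(AVL, VLMAX) = min(7, 8) = 7
  i=0: add(0x85,0xd3) → 344
  i=1: mask-off/keep → 71
  i=2: mask-off/keep → 81
  i=3: mask-off/keep → 72
  i=4: add(0x06,0x31) → 55
  i=5: mask-off/keep → 87
  i=6: add(0x34,0xce) → 258
  i=7: tail/ones → 65535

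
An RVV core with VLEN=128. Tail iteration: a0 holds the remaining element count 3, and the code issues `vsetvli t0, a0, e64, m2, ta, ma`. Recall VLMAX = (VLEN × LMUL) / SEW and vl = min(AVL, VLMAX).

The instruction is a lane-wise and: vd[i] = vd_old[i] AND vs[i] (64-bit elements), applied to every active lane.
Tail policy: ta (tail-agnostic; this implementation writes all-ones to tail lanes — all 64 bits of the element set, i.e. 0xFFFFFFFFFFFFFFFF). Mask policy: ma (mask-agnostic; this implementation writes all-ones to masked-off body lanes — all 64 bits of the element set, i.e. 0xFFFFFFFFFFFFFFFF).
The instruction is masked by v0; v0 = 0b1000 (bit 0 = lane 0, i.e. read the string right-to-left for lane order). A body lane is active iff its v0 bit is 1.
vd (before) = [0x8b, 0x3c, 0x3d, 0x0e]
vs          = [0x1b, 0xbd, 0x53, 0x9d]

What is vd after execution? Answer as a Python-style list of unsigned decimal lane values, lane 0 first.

vd = [18446744073709551615, 18446744073709551615, 18446744073709551615, 18446744073709551615]

VLMAX = VLEN×LMUL/SEW = 128×2/64 = 4
vl ← min(3, 4) = 3
  i=0: mask-off/ones → 18446744073709551615
  i=1: mask-off/ones → 18446744073709551615
  i=2: mask-off/ones → 18446744073709551615
  i=3: tail/ones → 18446744073709551615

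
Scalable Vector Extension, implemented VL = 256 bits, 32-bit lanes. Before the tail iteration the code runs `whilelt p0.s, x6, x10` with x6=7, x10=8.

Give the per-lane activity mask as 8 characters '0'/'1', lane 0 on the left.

predicate = 10000000

lane count: 256 div 32 = 8
p0[j] = (7+j < 8); true for j=0..0 → 1 lanes set
bits (lane 0 leftmost): 10000000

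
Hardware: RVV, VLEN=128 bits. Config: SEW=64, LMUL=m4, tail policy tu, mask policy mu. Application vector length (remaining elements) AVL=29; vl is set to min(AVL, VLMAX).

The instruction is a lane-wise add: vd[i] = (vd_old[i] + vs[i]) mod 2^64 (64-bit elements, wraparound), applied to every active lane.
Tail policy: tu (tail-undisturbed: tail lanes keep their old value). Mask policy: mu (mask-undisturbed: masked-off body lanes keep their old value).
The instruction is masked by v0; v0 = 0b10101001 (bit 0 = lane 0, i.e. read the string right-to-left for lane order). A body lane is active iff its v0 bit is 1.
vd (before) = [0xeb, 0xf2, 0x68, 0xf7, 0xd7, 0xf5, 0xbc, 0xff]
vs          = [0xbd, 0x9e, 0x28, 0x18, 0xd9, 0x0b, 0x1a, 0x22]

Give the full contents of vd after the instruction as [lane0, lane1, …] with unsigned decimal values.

VLMAX = VLEN×LMUL/SEW = 128×4/64 = 8
vl ← min(29, 8) = 8
lane  0: add(0xeb,0xbd) ⇒ 0x1a8
lane  1: mask-off/keep ⇒ 0xf2
lane  2: mask-off/keep ⇒ 0x68
lane  3: add(0xf7,0x18) ⇒ 0x10f
lane  4: mask-off/keep ⇒ 0xd7
lane  5: add(0xf5,0x0b) ⇒ 0x100
lane  6: mask-off/keep ⇒ 0xbc
lane  7: add(0xff,0x22) ⇒ 0x121

vd = [424, 242, 104, 271, 215, 256, 188, 289]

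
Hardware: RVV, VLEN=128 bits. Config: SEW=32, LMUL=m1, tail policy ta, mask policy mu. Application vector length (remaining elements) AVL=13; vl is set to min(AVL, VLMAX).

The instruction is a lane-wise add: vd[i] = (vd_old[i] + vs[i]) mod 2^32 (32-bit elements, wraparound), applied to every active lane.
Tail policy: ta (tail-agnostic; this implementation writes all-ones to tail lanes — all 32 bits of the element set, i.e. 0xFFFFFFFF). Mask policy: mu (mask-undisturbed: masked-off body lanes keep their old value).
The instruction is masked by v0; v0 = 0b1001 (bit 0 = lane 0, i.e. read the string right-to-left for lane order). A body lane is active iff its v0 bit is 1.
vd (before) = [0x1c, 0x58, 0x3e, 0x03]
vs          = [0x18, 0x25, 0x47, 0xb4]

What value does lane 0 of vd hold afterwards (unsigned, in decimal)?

vd[0] = 52

VLMAX = (128 × 1) / 32 = 4 lanes
vl ← min(13, 4) = 4
vd[0] add(0x1c,0x18) -> 0x34
vd[1] mask-off/keep -> 0x58
vd[2] mask-off/keep -> 0x3e
vd[3] add(0x03,0xb4) -> 0xb7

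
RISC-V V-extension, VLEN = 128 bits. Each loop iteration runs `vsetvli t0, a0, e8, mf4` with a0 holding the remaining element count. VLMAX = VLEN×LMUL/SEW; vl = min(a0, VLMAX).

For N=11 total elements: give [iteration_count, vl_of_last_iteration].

[iterations, last_vl] = [3, 3]

VLMAX = (128 × 1/4) / 8 = 4 lanes
N=11: ⌈11/4⌉ = 3 iters; last vl = 11 − 2×4 = 3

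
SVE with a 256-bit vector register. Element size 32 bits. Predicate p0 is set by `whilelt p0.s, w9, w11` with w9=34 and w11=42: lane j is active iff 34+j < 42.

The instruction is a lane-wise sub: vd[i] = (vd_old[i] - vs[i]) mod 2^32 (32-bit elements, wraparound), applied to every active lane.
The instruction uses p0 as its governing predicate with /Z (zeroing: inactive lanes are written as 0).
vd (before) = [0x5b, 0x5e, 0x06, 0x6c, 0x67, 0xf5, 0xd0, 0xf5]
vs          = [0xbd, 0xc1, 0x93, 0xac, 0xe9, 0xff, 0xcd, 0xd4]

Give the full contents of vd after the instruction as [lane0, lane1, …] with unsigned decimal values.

lane count: 256 div 32 = 8
active while 34+j < 42, i.e. j ∈ [0,8) capped at 8 ⇒ 8
[0] sub(0x5b,0xbd) = 0xffffff9e
[1] sub(0x5e,0xc1) = 0xffffff9d
[2] sub(0x06,0x93) = 0xffffff73
[3] sub(0x6c,0xac) = 0xffffffc0
[4] sub(0x67,0xe9) = 0xffffff7e
[5] sub(0xf5,0xff) = 0xfffffff6
[6] sub(0xd0,0xcd) = 0x03
[7] sub(0xf5,0xd4) = 0x21

vd = [4294967198, 4294967197, 4294967155, 4294967232, 4294967166, 4294967286, 3, 33]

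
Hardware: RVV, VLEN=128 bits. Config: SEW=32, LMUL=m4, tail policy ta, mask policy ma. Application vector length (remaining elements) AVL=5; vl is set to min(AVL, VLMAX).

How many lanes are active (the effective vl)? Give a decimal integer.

lanes per group: 128·4/32 = 16
vl = min(AVL, VLMAX) = min(5, 16) = 5

vl = 5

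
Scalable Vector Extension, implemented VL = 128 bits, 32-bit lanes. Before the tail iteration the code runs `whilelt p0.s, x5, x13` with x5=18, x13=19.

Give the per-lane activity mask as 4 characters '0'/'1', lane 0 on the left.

lane count: 128 div 32 = 4
p0[j] = (18+j < 19); true for j=0..0 → 1 lanes set
bits (lane 0 leftmost): 1000

predicate = 1000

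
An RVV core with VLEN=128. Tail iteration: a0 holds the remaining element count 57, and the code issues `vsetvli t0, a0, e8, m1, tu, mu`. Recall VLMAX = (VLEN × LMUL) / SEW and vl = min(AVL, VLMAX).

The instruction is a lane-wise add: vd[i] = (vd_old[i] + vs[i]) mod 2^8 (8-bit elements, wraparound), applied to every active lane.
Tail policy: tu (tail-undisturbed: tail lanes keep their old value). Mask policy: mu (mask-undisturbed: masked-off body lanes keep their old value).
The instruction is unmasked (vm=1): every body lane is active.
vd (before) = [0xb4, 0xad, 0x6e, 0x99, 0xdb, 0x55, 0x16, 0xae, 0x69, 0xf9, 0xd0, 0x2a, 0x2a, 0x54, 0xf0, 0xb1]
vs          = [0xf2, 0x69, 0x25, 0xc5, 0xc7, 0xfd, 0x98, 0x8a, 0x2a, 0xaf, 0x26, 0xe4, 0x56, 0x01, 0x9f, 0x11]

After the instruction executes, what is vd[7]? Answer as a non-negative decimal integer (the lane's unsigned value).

vd[7] = 56

VLMAX = (128 × 1) / 8 = 16 lanes
vl ← min(57, 16) = 16
  i=0: add(0xb4,0xf2) → 166
  i=1: add(0xad,0x69) → 22
  i=2: add(0x6e,0x25) → 147
  i=3: add(0x99,0xc5) → 94
  i=4: add(0xdb,0xc7) → 162
  i=5: add(0x55,0xfd) → 82
  i=6: add(0x16,0x98) → 174
  i=7: add(0xae,0x8a) → 56
  i=8: add(0x69,0x2a) → 147
  i=9: add(0xf9,0xaf) → 168
  i=10: add(0xd0,0x26) → 246
  i=11: add(0x2a,0xe4) → 14
  i=12: add(0x2a,0x56) → 128
  i=13: add(0x54,0x01) → 85
  i=14: add(0xf0,0x9f) → 143
  i=15: add(0xb1,0x11) → 194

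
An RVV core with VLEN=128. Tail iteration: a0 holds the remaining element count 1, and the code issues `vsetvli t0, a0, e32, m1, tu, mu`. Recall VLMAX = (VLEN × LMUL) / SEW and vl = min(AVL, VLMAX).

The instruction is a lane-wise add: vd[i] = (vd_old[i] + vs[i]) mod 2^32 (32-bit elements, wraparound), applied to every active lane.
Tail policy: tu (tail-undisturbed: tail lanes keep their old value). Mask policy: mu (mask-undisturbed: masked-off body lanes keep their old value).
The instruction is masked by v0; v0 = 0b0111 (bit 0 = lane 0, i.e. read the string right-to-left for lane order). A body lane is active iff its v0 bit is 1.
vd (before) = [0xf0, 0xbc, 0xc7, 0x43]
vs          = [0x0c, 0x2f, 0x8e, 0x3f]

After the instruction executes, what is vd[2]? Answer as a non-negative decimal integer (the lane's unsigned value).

vd[2] = 199

VLMAX = (128 × 1) / 32 = 4 lanes
vl ← min(1, 4) = 1
lane  0: add(0xf0,0x0c) ⇒ 0xfc
lane  1: tail/keep ⇒ 0xbc
lane  2: tail/keep ⇒ 0xc7
lane  3: tail/keep ⇒ 0x43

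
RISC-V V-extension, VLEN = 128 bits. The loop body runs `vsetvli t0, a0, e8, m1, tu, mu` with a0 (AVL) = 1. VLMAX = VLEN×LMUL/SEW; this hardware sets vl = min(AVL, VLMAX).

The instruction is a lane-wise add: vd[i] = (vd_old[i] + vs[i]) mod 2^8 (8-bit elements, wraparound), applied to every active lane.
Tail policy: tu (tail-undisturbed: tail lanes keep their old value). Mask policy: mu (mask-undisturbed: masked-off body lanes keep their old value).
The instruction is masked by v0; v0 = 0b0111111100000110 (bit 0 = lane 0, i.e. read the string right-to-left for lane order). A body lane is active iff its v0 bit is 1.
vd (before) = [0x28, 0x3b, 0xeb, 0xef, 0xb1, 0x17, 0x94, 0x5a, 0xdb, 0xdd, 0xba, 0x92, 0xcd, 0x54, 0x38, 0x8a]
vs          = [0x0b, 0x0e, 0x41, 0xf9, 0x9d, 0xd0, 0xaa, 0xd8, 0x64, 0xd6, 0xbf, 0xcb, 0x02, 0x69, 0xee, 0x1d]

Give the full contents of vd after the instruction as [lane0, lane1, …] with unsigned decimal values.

lanes per group: 128·1/8 = 16
AVL=1 ≤ VLMAX=16, so vl = 1
vd[0] mask-off/keep -> 0x28
vd[1] tail/keep -> 0x3b
vd[2] tail/keep -> 0xeb
vd[3] tail/keep -> 0xef
vd[4] tail/keep -> 0xb1
vd[5] tail/keep -> 0x17
vd[6] tail/keep -> 0x94
vd[7] tail/keep -> 0x5a
vd[8] tail/keep -> 0xdb
vd[9] tail/keep -> 0xdd
vd[10] tail/keep -> 0xba
vd[11] tail/keep -> 0x92
vd[12] tail/keep -> 0xcd
vd[13] tail/keep -> 0x54
vd[14] tail/keep -> 0x38
vd[15] tail/keep -> 0x8a

vd = [40, 59, 235, 239, 177, 23, 148, 90, 219, 221, 186, 146, 205, 84, 56, 138]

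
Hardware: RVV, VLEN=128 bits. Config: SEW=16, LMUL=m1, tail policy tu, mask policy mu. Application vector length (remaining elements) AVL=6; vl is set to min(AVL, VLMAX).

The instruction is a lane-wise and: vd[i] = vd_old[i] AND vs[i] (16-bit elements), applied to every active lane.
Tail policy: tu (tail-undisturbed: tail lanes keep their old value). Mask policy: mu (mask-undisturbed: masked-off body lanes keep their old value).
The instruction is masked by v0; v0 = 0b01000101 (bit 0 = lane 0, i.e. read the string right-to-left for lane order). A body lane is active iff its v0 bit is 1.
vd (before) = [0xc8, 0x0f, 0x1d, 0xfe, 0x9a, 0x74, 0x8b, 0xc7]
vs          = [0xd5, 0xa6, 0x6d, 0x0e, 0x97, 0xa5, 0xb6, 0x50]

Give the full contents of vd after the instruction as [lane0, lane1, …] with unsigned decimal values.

VLMAX = VLEN×LMUL/SEW = 128×1/16 = 8
vl ← min(6, 8) = 6
lane  0: and(0xc8,0xd5) ⇒ 0xc0
lane  1: mask-off/keep ⇒ 0x0f
lane  2: and(0x1d,0x6d) ⇒ 0x0d
lane  3: mask-off/keep ⇒ 0xfe
lane  4: mask-off/keep ⇒ 0x9a
lane  5: mask-off/keep ⇒ 0x74
lane  6: tail/keep ⇒ 0x8b
lane  7: tail/keep ⇒ 0xc7

vd = [192, 15, 13, 254, 154, 116, 139, 199]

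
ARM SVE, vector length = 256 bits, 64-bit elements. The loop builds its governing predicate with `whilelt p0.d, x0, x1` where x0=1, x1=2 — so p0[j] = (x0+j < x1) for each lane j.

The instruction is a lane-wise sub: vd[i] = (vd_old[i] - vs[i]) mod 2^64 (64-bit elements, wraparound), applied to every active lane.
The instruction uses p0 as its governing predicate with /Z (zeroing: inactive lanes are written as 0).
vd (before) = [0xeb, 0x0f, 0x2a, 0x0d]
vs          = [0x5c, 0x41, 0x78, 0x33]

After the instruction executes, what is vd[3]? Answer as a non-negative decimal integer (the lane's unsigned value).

vd[3] = 0

register lanes = 256/64 = 4
p0[j] = (1+j < 2); true for j=0..0 → 1 lanes set
  i=0: sub(0xeb,0x5c) → 143
  i=1: tail/zero → 0
  i=2: tail/zero → 0
  i=3: tail/zero → 0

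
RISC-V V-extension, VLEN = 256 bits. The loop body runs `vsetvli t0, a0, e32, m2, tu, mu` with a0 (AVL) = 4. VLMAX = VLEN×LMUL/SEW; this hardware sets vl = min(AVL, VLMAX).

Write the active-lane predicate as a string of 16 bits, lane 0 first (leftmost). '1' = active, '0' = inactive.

predicate = 1111000000000000

VLMAX = VLEN×LMUL/SEW = 256×2/32 = 16
AVL=4 ≤ VLMAX=16, so vl = 4
bits (lane 0 leftmost): 1111000000000000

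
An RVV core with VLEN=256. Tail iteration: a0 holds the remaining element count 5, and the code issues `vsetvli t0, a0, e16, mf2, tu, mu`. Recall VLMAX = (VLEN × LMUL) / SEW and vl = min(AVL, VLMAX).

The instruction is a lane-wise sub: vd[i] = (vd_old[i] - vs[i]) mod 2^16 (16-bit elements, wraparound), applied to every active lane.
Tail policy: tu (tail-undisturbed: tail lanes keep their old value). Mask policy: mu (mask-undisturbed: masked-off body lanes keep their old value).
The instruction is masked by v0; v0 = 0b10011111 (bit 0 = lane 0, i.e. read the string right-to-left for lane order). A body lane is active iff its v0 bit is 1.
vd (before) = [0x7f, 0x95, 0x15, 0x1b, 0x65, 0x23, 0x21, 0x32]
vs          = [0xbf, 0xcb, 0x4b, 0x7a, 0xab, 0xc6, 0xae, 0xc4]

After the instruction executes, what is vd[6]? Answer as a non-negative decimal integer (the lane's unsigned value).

VLMAX = (256 × 1/2) / 16 = 8 lanes
AVL=5 ≤ VLMAX=8, so vl = 5
[0] sub(0x7f,0xbf) = 0xffc0
[1] sub(0x95,0xcb) = 0xffca
[2] sub(0x15,0x4b) = 0xffca
[3] sub(0x1b,0x7a) = 0xffa1
[4] sub(0x65,0xab) = 0xffba
[5] tail/keep = 0x23
[6] tail/keep = 0x21
[7] tail/keep = 0x32

vd[6] = 33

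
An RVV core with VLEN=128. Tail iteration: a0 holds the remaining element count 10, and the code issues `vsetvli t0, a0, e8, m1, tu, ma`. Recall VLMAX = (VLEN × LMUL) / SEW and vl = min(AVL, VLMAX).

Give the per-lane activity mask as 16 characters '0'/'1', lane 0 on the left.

lanes per group: 128·1/8 = 16
vl = min(AVL, VLMAX) = min(10, 16) = 10
bits (lane 0 leftmost): 1111111111000000

predicate = 1111111111000000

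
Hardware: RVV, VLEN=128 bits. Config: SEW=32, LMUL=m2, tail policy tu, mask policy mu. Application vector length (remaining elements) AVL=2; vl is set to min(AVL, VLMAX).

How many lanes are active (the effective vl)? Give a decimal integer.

lanes per group: 128·2/32 = 8
vl = min(AVL, VLMAX) = min(2, 8) = 2

vl = 2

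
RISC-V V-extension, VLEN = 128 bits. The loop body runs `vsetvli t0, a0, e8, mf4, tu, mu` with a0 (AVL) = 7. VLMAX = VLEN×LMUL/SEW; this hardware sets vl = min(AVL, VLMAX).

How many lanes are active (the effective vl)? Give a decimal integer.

VLMAX = VLEN×LMUL/SEW = 128×1/4/8 = 4
vl = min(AVL, VLMAX) = min(7, 4) = 4

vl = 4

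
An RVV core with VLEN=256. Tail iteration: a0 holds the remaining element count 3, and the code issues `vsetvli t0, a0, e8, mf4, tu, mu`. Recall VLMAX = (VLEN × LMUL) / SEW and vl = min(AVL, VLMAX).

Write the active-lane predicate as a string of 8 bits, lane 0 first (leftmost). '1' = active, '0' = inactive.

VLMAX = (256 × 1/4) / 8 = 8 lanes
vl ← min(3, 8) = 3
bits (lane 0 leftmost): 11100000

predicate = 11100000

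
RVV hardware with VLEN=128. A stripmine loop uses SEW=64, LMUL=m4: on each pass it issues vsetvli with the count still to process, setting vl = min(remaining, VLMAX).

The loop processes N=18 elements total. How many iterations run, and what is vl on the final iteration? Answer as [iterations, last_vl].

[iterations, last_vl] = [3, 2]

VLMAX = VLEN×LMUL/SEW = 128×4/64 = 8
iterations = ceil(18/8) = 3; final-pass vl = 2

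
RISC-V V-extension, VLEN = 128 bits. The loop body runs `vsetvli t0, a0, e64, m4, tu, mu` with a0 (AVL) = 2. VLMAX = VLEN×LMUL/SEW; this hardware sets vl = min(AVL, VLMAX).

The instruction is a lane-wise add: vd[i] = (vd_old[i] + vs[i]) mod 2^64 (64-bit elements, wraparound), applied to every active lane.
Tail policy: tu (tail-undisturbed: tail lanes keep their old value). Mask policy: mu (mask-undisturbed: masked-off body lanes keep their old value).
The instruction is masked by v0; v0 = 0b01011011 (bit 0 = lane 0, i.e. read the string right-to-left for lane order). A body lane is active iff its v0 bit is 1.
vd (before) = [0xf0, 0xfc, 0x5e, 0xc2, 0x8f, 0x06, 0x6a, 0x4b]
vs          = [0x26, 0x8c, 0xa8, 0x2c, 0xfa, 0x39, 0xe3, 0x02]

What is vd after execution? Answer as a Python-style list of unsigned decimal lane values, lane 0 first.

VLMAX = VLEN×LMUL/SEW = 128×4/64 = 8
vl ← min(2, 8) = 2
vd[0] add(0xf0,0x26) -> 0x116
vd[1] add(0xfc,0x8c) -> 0x188
vd[2] tail/keep -> 0x5e
vd[3] tail/keep -> 0xc2
vd[4] tail/keep -> 0x8f
vd[5] tail/keep -> 0x06
vd[6] tail/keep -> 0x6a
vd[7] tail/keep -> 0x4b

vd = [278, 392, 94, 194, 143, 6, 106, 75]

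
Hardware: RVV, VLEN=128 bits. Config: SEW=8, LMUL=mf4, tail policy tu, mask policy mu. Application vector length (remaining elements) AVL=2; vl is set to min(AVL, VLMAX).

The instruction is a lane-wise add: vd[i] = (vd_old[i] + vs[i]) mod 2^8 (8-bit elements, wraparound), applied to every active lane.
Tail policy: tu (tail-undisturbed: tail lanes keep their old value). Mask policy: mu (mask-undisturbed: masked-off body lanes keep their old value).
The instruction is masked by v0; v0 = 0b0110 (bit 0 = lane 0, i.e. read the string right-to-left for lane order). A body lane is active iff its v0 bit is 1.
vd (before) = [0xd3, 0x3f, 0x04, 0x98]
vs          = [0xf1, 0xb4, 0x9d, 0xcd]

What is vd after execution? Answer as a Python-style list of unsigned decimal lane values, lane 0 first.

vd = [211, 243, 4, 152]

VLMAX = (128 × 1/4) / 8 = 4 lanes
vl = min(AVL, VLMAX) = min(2, 4) = 2
lane  0: mask-off/keep ⇒ 0xd3
lane  1: add(0x3f,0xb4) ⇒ 0xf3
lane  2: tail/keep ⇒ 0x04
lane  3: tail/keep ⇒ 0x98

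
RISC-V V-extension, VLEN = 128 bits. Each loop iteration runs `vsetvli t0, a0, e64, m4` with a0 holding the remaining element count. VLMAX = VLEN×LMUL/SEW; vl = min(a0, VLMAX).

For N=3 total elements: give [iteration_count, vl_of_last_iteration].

VLMAX = (128 × 4) / 64 = 8 lanes
N=3: ⌈3/8⌉ = 1 iters; last vl = 3 − 0×8 = 3

[iterations, last_vl] = [1, 3]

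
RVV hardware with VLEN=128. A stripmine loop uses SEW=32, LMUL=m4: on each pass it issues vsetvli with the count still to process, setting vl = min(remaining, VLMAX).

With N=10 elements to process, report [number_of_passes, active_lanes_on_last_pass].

[iterations, last_vl] = [1, 10]

VLMAX = (128 × 4) / 32 = 16 lanes
N=10: ⌈10/16⌉ = 1 iters; last vl = 10 − 0×16 = 10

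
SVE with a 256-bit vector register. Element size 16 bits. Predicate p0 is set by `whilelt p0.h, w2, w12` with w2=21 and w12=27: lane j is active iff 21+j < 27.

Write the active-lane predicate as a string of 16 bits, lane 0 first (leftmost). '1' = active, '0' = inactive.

predicate = 1111110000000000

lane count: 256 div 16 = 16
active while 21+j < 27, i.e. j ∈ [0,6) capped at 16 ⇒ 6
bits (lane 0 leftmost): 1111110000000000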